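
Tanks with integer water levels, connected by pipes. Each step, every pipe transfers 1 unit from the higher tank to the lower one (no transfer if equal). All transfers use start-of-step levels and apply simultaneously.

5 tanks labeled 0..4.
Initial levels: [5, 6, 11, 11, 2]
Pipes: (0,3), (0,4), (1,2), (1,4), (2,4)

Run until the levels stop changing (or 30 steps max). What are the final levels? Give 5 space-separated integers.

Answer: 7 6 6 8 8

Derivation:
Step 1: flows [3->0,0->4,2->1,1->4,2->4] -> levels [5 6 9 10 5]
Step 2: flows [3->0,0=4,2->1,1->4,2->4] -> levels [6 6 7 9 7]
Step 3: flows [3->0,4->0,2->1,4->1,2=4] -> levels [8 8 6 8 5]
Step 4: flows [0=3,0->4,1->2,1->4,2->4] -> levels [7 6 6 8 8]
Step 5: flows [3->0,4->0,1=2,4->1,4->2] -> levels [9 7 7 7 5]
Step 6: flows [0->3,0->4,1=2,1->4,2->4] -> levels [7 6 6 8 8]
  -> period-2 cycle: step 6 state = step 4 state; never stabilizes
  -> state at step 30: (30-4) mod 2 = 0, same as step 4 -> [7 6 6 8 8]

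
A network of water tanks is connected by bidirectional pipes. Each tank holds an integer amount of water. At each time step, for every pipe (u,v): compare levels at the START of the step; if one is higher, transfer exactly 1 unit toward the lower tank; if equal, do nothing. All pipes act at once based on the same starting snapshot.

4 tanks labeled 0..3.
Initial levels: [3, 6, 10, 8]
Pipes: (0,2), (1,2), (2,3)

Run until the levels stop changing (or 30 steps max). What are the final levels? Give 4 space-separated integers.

Answer: 7 7 6 7

Derivation:
Step 1: flows [2->0,2->1,2->3] -> levels [4 7 7 9]
Step 2: flows [2->0,1=2,3->2] -> levels [5 7 7 8]
Step 3: flows [2->0,1=2,3->2] -> levels [6 7 7 7]
Step 4: flows [2->0,1=2,2=3] -> levels [7 7 6 7]
Step 5: flows [0->2,1->2,3->2] -> levels [6 6 9 6]
Step 6: flows [2->0,2->1,2->3] -> levels [7 7 6 7]
  -> period-2 cycle: step 6 state = step 4 state; never stabilizes
  -> state at step 30: (30-4) mod 2 = 0, same as step 4 -> [7 7 6 7]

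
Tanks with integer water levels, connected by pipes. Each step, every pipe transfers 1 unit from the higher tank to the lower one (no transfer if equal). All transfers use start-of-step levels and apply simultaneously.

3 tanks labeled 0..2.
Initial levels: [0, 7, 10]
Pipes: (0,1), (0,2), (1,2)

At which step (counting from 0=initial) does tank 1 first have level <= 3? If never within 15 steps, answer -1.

Step 1: flows [1->0,2->0,2->1] -> levels [2 7 8]
Step 2: flows [1->0,2->0,2->1] -> levels [4 7 6]
Step 3: flows [1->0,2->0,1->2] -> levels [6 5 6]
Step 4: flows [0->1,0=2,2->1] -> levels [5 7 5]
Step 5: flows [1->0,0=2,1->2] -> levels [6 5 6]
  -> period-2 cycle (repeats step 3); tank 1 never drops to <=3
Tank 1 never reaches <=3 within 15 steps

Answer: -1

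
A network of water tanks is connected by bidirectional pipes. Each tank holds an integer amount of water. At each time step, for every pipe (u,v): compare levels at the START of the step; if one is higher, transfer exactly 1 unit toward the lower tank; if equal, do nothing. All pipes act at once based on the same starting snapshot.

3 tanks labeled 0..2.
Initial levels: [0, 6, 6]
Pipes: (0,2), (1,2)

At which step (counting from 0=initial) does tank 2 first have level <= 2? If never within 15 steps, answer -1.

Step 1: flows [2->0,1=2] -> levels [1 6 5]
Step 2: flows [2->0,1->2] -> levels [2 5 5]
Step 3: flows [2->0,1=2] -> levels [3 5 4]
Step 4: flows [2->0,1->2] -> levels [4 4 4]
Step 5: flows [0=2,1=2] -> levels [4 4 4]
  -> stable; tank 2 stays at 4 > 2
Tank 2 never reaches <=2 within 15 steps

Answer: -1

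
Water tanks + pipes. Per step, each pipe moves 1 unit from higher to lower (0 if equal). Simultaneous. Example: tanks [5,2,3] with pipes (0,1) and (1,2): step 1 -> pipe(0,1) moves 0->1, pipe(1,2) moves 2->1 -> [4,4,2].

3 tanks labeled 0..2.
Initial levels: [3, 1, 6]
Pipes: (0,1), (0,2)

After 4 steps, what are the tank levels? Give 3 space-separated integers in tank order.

Step 1: flows [0->1,2->0] -> levels [3 2 5]
Step 2: flows [0->1,2->0] -> levels [3 3 4]
Step 3: flows [0=1,2->0] -> levels [4 3 3]
Step 4: flows [0->1,0->2] -> levels [2 4 4]

Answer: 2 4 4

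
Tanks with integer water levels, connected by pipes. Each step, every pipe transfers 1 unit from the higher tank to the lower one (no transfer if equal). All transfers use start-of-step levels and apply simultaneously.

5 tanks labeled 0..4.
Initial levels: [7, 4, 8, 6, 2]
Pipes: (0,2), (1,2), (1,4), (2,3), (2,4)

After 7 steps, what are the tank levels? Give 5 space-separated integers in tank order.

Step 1: flows [2->0,2->1,1->4,2->3,2->4] -> levels [8 4 4 7 4]
Step 2: flows [0->2,1=2,1=4,3->2,2=4] -> levels [7 4 6 6 4]
Step 3: flows [0->2,2->1,1=4,2=3,2->4] -> levels [6 5 5 6 5]
Step 4: flows [0->2,1=2,1=4,3->2,2=4] -> levels [5 5 7 5 5]
Step 5: flows [2->0,2->1,1=4,2->3,2->4] -> levels [6 6 3 6 6]
Step 6: flows [0->2,1->2,1=4,3->2,4->2] -> levels [5 5 7 5 5]
  -> period-2 cycle: step 6 state = step 4 state
  -> state at step 7: (7-4) mod 2 = 1, same as step 5 -> [6 6 3 6 6]

Answer: 6 6 3 6 6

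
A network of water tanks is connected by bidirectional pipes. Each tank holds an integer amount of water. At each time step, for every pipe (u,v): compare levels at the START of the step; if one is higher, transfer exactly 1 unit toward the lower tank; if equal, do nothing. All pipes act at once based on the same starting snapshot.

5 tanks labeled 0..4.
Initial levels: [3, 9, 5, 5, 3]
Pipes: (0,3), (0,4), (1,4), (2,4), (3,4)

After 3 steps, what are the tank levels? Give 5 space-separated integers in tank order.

Answer: 5 6 4 3 7

Derivation:
Step 1: flows [3->0,0=4,1->4,2->4,3->4] -> levels [4 8 4 3 6]
Step 2: flows [0->3,4->0,1->4,4->2,4->3] -> levels [4 7 5 5 4]
Step 3: flows [3->0,0=4,1->4,2->4,3->4] -> levels [5 6 4 3 7]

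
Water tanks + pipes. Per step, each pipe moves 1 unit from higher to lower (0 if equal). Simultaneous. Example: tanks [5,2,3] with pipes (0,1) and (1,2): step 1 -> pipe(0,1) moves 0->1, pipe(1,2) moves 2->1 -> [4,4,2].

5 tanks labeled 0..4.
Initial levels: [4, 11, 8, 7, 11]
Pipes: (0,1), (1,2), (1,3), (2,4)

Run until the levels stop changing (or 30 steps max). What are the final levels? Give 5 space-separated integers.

Answer: 8 9 7 8 9

Derivation:
Step 1: flows [1->0,1->2,1->3,4->2] -> levels [5 8 10 8 10]
Step 2: flows [1->0,2->1,1=3,2=4] -> levels [6 8 9 8 10]
Step 3: flows [1->0,2->1,1=3,4->2] -> levels [7 8 9 8 9]
Step 4: flows [1->0,2->1,1=3,2=4] -> levels [8 8 8 8 9]
Step 5: flows [0=1,1=2,1=3,4->2] -> levels [8 8 9 8 8]
Step 6: flows [0=1,2->1,1=3,2->4] -> levels [8 9 7 8 9]
Step 7: flows [1->0,1->2,1->3,4->2] -> levels [9 6 9 9 8]
Step 8: flows [0->1,2->1,3->1,2->4] -> levels [8 9 7 8 9]
  -> period-2 cycle: step 8 state = step 6 state; never stabilizes
  -> state at step 30: (30-6) mod 2 = 0, same as step 6 -> [8 9 7 8 9]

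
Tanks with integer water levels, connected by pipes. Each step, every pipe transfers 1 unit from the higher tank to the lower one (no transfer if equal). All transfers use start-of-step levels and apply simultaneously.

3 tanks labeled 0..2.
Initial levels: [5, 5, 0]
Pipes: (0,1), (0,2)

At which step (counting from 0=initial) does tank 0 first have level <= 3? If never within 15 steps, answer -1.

Answer: 3

Derivation:
Step 1: flows [0=1,0->2] -> levels [4 5 1]
Step 2: flows [1->0,0->2] -> levels [4 4 2]
Step 3: flows [0=1,0->2] -> levels [3 4 3]
Tank 0 first reaches <=3 at step 3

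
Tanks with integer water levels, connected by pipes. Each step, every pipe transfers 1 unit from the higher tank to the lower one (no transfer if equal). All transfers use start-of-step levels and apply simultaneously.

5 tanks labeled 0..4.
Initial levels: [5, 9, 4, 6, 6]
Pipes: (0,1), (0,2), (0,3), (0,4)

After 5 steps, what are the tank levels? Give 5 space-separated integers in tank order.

Step 1: flows [1->0,0->2,3->0,4->0] -> levels [7 8 5 5 5]
Step 2: flows [1->0,0->2,0->3,0->4] -> levels [5 7 6 6 6]
Step 3: flows [1->0,2->0,3->0,4->0] -> levels [9 6 5 5 5]
Step 4: flows [0->1,0->2,0->3,0->4] -> levels [5 7 6 6 6]
  -> period-2 cycle: step 4 state = step 2 state
  -> state at step 5: (5-2) mod 2 = 1, same as step 3 -> [9 6 5 5 5]

Answer: 9 6 5 5 5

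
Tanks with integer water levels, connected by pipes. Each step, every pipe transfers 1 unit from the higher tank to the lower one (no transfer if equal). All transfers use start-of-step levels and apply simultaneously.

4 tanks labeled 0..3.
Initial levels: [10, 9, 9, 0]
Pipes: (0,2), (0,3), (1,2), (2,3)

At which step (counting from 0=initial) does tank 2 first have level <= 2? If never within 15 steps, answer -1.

Answer: -1

Derivation:
Step 1: flows [0->2,0->3,1=2,2->3] -> levels [8 9 9 2]
Step 2: flows [2->0,0->3,1=2,2->3] -> levels [8 9 7 4]
Step 3: flows [0->2,0->3,1->2,2->3] -> levels [6 8 8 6]
Step 4: flows [2->0,0=3,1=2,2->3] -> levels [7 8 6 7]
Step 5: flows [0->2,0=3,1->2,3->2] -> levels [6 7 9 6]
Step 6: flows [2->0,0=3,2->1,2->3] -> levels [7 8 6 7]
  -> period-2 cycle (repeats step 4); tank 2 never drops to <=2
Tank 2 never reaches <=2 within 15 steps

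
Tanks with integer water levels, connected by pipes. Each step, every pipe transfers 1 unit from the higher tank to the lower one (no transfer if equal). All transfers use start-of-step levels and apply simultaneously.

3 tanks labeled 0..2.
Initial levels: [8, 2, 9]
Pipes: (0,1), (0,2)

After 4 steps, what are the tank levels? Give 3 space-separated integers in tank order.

Step 1: flows [0->1,2->0] -> levels [8 3 8]
Step 2: flows [0->1,0=2] -> levels [7 4 8]
Step 3: flows [0->1,2->0] -> levels [7 5 7]
Step 4: flows [0->1,0=2] -> levels [6 6 7]

Answer: 6 6 7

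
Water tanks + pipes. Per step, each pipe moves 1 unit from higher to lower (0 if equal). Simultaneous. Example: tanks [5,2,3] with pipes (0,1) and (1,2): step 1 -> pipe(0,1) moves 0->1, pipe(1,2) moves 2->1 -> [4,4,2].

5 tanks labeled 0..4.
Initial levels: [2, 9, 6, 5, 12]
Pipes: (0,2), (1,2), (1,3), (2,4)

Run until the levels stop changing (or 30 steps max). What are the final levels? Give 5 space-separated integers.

Step 1: flows [2->0,1->2,1->3,4->2] -> levels [3 7 7 6 11]
Step 2: flows [2->0,1=2,1->3,4->2] -> levels [4 6 7 7 10]
Step 3: flows [2->0,2->1,3->1,4->2] -> levels [5 8 6 6 9]
Step 4: flows [2->0,1->2,1->3,4->2] -> levels [6 6 7 7 8]
Step 5: flows [2->0,2->1,3->1,4->2] -> levels [7 8 6 6 7]
Step 6: flows [0->2,1->2,1->3,4->2] -> levels [6 6 9 7 6]
Step 7: flows [2->0,2->1,3->1,2->4] -> levels [7 8 6 6 7]
  -> period-2 cycle: step 7 state = step 5 state; never stabilizes
  -> state at step 30: (30-5) mod 2 = 1, same as step 6 -> [6 6 9 7 6]

Answer: 6 6 9 7 6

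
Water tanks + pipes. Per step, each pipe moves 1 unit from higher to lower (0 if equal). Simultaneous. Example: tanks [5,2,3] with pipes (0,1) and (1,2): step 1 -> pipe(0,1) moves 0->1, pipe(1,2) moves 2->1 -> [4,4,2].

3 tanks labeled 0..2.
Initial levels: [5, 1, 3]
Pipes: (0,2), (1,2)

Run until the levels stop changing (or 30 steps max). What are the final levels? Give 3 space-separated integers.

Answer: 3 3 3

Derivation:
Step 1: flows [0->2,2->1] -> levels [4 2 3]
Step 2: flows [0->2,2->1] -> levels [3 3 3]
Step 3: flows [0=2,1=2] -> levels [3 3 3]
  -> stable (no change)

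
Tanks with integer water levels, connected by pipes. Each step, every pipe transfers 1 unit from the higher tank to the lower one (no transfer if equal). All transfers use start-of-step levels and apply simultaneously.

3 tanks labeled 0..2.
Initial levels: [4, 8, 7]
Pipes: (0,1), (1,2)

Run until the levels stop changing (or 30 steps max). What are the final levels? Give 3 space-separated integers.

Step 1: flows [1->0,1->2] -> levels [5 6 8]
Step 2: flows [1->0,2->1] -> levels [6 6 7]
Step 3: flows [0=1,2->1] -> levels [6 7 6]
Step 4: flows [1->0,1->2] -> levels [7 5 7]
Step 5: flows [0->1,2->1] -> levels [6 7 6]
  -> period-2 cycle: step 5 state = step 3 state; never stabilizes
  -> state at step 30: (30-3) mod 2 = 1, same as step 4 -> [7 5 7]

Answer: 7 5 7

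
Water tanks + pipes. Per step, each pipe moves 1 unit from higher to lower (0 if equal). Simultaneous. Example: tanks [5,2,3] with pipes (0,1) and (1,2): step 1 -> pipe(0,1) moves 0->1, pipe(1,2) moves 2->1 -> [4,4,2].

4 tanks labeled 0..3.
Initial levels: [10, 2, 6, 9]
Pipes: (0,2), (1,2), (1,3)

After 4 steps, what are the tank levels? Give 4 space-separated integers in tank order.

Step 1: flows [0->2,2->1,3->1] -> levels [9 4 6 8]
Step 2: flows [0->2,2->1,3->1] -> levels [8 6 6 7]
Step 3: flows [0->2,1=2,3->1] -> levels [7 7 7 6]
Step 4: flows [0=2,1=2,1->3] -> levels [7 6 7 7]

Answer: 7 6 7 7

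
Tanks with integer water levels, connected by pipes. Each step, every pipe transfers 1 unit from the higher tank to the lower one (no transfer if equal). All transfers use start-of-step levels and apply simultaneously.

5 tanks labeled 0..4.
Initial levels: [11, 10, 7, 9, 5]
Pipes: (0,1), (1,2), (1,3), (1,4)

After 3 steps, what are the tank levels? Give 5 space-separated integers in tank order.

Step 1: flows [0->1,1->2,1->3,1->4] -> levels [10 8 8 10 6]
Step 2: flows [0->1,1=2,3->1,1->4] -> levels [9 9 8 9 7]
Step 3: flows [0=1,1->2,1=3,1->4] -> levels [9 7 9 9 8]

Answer: 9 7 9 9 8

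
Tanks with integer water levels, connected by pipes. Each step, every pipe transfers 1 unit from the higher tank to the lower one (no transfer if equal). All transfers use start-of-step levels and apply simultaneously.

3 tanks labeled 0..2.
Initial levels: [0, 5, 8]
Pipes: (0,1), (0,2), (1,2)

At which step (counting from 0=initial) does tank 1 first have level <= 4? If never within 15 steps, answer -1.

Answer: 3

Derivation:
Step 1: flows [1->0,2->0,2->1] -> levels [2 5 6]
Step 2: flows [1->0,2->0,2->1] -> levels [4 5 4]
Step 3: flows [1->0,0=2,1->2] -> levels [5 3 5]
Tank 1 first reaches <=4 at step 3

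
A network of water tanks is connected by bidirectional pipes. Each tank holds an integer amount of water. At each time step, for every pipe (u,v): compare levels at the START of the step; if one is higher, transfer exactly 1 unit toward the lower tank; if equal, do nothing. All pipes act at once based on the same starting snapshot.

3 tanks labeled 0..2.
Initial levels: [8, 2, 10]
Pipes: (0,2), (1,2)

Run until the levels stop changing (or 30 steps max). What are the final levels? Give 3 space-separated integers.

Answer: 6 6 8

Derivation:
Step 1: flows [2->0,2->1] -> levels [9 3 8]
Step 2: flows [0->2,2->1] -> levels [8 4 8]
Step 3: flows [0=2,2->1] -> levels [8 5 7]
Step 4: flows [0->2,2->1] -> levels [7 6 7]
Step 5: flows [0=2,2->1] -> levels [7 7 6]
Step 6: flows [0->2,1->2] -> levels [6 6 8]
Step 7: flows [2->0,2->1] -> levels [7 7 6]
  -> period-2 cycle: step 7 state = step 5 state; never stabilizes
  -> state at step 30: (30-5) mod 2 = 1, same as step 6 -> [6 6 8]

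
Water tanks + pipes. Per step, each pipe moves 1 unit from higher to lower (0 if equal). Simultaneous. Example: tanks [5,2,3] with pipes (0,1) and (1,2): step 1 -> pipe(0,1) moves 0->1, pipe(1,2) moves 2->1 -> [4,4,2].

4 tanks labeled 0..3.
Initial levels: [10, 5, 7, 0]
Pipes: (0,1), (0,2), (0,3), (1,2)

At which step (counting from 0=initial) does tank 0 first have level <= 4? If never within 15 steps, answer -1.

Answer: 4

Derivation:
Step 1: flows [0->1,0->2,0->3,2->1] -> levels [7 7 7 1]
Step 2: flows [0=1,0=2,0->3,1=2] -> levels [6 7 7 2]
Step 3: flows [1->0,2->0,0->3,1=2] -> levels [7 6 6 3]
Step 4: flows [0->1,0->2,0->3,1=2] -> levels [4 7 7 4]
Tank 0 first reaches <=4 at step 4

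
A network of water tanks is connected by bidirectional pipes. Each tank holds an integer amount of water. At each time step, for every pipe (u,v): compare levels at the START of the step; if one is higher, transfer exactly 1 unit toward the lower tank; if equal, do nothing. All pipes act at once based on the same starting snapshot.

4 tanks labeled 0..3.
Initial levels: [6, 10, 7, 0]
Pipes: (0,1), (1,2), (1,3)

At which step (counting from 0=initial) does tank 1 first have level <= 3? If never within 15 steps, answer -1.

Step 1: flows [1->0,1->2,1->3] -> levels [7 7 8 1]
Step 2: flows [0=1,2->1,1->3] -> levels [7 7 7 2]
Step 3: flows [0=1,1=2,1->3] -> levels [7 6 7 3]
Step 4: flows [0->1,2->1,1->3] -> levels [6 7 6 4]
Step 5: flows [1->0,1->2,1->3] -> levels [7 4 7 5]
Step 6: flows [0->1,2->1,3->1] -> levels [6 7 6 4]
  -> period-2 cycle (repeats step 4); tank 1 never drops to <=3
Tank 1 never reaches <=3 within 15 steps

Answer: -1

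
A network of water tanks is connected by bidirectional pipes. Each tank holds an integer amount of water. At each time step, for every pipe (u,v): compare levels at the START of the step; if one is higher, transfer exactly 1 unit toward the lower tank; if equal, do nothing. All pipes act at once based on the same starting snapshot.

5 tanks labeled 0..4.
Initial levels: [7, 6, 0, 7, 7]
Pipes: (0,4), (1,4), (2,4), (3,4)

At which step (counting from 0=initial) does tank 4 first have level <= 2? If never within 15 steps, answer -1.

Step 1: flows [0=4,4->1,4->2,3=4] -> levels [7 7 1 7 5]
Step 2: flows [0->4,1->4,4->2,3->4] -> levels [6 6 2 6 7]
Step 3: flows [4->0,4->1,4->2,4->3] -> levels [7 7 3 7 3]
Step 4: flows [0->4,1->4,2=4,3->4] -> levels [6 6 3 6 6]
Step 5: flows [0=4,1=4,4->2,3=4] -> levels [6 6 4 6 5]
Step 6: flows [0->4,1->4,4->2,3->4] -> levels [5 5 5 5 7]
Step 7: flows [4->0,4->1,4->2,4->3] -> levels [6 6 6 6 3]
Step 8: flows [0->4,1->4,2->4,3->4] -> levels [5 5 5 5 7]
  -> period-2 cycle (repeats step 6); tank 4 never drops to <=2
Tank 4 never reaches <=2 within 15 steps

Answer: -1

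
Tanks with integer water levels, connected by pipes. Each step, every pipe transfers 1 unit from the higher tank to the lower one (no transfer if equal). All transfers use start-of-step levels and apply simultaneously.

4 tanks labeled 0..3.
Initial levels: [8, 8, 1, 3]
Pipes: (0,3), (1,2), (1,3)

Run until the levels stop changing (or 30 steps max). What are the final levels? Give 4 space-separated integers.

Answer: 6 6 4 4

Derivation:
Step 1: flows [0->3,1->2,1->3] -> levels [7 6 2 5]
Step 2: flows [0->3,1->2,1->3] -> levels [6 4 3 7]
Step 3: flows [3->0,1->2,3->1] -> levels [7 4 4 5]
Step 4: flows [0->3,1=2,3->1] -> levels [6 5 4 5]
Step 5: flows [0->3,1->2,1=3] -> levels [5 4 5 6]
Step 6: flows [3->0,2->1,3->1] -> levels [6 6 4 4]
Step 7: flows [0->3,1->2,1->3] -> levels [5 4 5 6]
  -> period-2 cycle: step 7 state = step 5 state; never stabilizes
  -> state at step 30: (30-5) mod 2 = 1, same as step 6 -> [6 6 4 4]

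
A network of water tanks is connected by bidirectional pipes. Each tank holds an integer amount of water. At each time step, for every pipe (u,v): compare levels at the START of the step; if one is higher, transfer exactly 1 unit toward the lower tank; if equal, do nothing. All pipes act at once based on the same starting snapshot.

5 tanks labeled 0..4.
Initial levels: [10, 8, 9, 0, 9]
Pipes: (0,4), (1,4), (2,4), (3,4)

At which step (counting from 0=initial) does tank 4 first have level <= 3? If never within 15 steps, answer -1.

Answer: -1

Derivation:
Step 1: flows [0->4,4->1,2=4,4->3] -> levels [9 9 9 1 8]
Step 2: flows [0->4,1->4,2->4,4->3] -> levels [8 8 8 2 10]
Step 3: flows [4->0,4->1,4->2,4->3] -> levels [9 9 9 3 6]
Step 4: flows [0->4,1->4,2->4,4->3] -> levels [8 8 8 4 8]
Step 5: flows [0=4,1=4,2=4,4->3] -> levels [8 8 8 5 7]
Step 6: flows [0->4,1->4,2->4,4->3] -> levels [7 7 7 6 9]
Step 7: flows [4->0,4->1,4->2,4->3] -> levels [8 8 8 7 5]
Step 8: flows [0->4,1->4,2->4,3->4] -> levels [7 7 7 6 9]
  -> period-2 cycle (repeats step 6); tank 4 never drops to <=3
Tank 4 never reaches <=3 within 15 steps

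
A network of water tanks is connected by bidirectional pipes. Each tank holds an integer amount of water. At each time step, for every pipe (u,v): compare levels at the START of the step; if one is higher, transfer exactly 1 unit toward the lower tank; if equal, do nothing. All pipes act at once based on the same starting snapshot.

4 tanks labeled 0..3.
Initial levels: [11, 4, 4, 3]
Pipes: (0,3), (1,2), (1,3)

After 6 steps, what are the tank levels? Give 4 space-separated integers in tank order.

Answer: 6 6 5 5

Derivation:
Step 1: flows [0->3,1=2,1->3] -> levels [10 3 4 5]
Step 2: flows [0->3,2->1,3->1] -> levels [9 5 3 5]
Step 3: flows [0->3,1->2,1=3] -> levels [8 4 4 6]
Step 4: flows [0->3,1=2,3->1] -> levels [7 5 4 6]
Step 5: flows [0->3,1->2,3->1] -> levels [6 5 5 6]
Step 6: flows [0=3,1=2,3->1] -> levels [6 6 5 5]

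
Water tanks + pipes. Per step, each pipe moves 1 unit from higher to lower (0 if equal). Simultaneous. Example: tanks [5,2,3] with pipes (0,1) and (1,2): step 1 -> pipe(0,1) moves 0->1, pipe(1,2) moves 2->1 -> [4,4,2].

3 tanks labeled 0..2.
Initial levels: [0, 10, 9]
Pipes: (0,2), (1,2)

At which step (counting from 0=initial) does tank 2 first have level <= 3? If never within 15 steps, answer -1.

Answer: -1

Derivation:
Step 1: flows [2->0,1->2] -> levels [1 9 9]
Step 2: flows [2->0,1=2] -> levels [2 9 8]
Step 3: flows [2->0,1->2] -> levels [3 8 8]
Step 4: flows [2->0,1=2] -> levels [4 8 7]
Step 5: flows [2->0,1->2] -> levels [5 7 7]
Step 6: flows [2->0,1=2] -> levels [6 7 6]
Step 7: flows [0=2,1->2] -> levels [6 6 7]
Step 8: flows [2->0,2->1] -> levels [7 7 5]
Step 9: flows [0->2,1->2] -> levels [6 6 7]
  -> period-2 cycle (repeats step 7); tank 2 never drops to <=3
Tank 2 never reaches <=3 within 15 steps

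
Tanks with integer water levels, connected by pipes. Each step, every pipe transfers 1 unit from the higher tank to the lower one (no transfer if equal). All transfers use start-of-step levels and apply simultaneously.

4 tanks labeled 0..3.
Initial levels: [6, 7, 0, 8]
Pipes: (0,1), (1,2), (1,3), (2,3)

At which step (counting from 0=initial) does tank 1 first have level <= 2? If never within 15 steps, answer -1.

Step 1: flows [1->0,1->2,3->1,3->2] -> levels [7 6 2 6]
Step 2: flows [0->1,1->2,1=3,3->2] -> levels [6 6 4 5]
Step 3: flows [0=1,1->2,1->3,3->2] -> levels [6 4 6 5]
Step 4: flows [0->1,2->1,3->1,2->3] -> levels [5 7 4 5]
Step 5: flows [1->0,1->2,1->3,3->2] -> levels [6 4 6 5]
  -> period-2 cycle (repeats step 3); tank 1 never drops to <=2
Tank 1 never reaches <=2 within 15 steps

Answer: -1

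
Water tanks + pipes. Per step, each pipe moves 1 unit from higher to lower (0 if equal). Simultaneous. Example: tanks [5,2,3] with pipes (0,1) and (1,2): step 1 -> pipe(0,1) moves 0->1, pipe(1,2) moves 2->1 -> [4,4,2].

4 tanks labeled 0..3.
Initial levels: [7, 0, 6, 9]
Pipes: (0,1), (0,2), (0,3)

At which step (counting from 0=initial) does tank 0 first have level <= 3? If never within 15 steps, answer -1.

Step 1: flows [0->1,0->2,3->0] -> levels [6 1 7 8]
Step 2: flows [0->1,2->0,3->0] -> levels [7 2 6 7]
Step 3: flows [0->1,0->2,0=3] -> levels [5 3 7 7]
Step 4: flows [0->1,2->0,3->0] -> levels [6 4 6 6]
Step 5: flows [0->1,0=2,0=3] -> levels [5 5 6 6]
Step 6: flows [0=1,2->0,3->0] -> levels [7 5 5 5]
Step 7: flows [0->1,0->2,0->3] -> levels [4 6 6 6]
Step 8: flows [1->0,2->0,3->0] -> levels [7 5 5 5]
  -> period-2 cycle (repeats step 6); tank 0 never drops to <=3
Tank 0 never reaches <=3 within 15 steps

Answer: -1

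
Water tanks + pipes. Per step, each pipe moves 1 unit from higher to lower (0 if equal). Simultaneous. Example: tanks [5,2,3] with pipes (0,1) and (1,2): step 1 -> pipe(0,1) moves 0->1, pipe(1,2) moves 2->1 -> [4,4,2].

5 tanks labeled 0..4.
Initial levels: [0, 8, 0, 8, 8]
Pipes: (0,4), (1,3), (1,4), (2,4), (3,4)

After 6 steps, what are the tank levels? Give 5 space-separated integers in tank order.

Answer: 5 6 5 6 2

Derivation:
Step 1: flows [4->0,1=3,1=4,4->2,3=4] -> levels [1 8 1 8 6]
Step 2: flows [4->0,1=3,1->4,4->2,3->4] -> levels [2 7 2 7 6]
Step 3: flows [4->0,1=3,1->4,4->2,3->4] -> levels [3 6 3 6 6]
Step 4: flows [4->0,1=3,1=4,4->2,3=4] -> levels [4 6 4 6 4]
Step 5: flows [0=4,1=3,1->4,2=4,3->4] -> levels [4 5 4 5 6]
Step 6: flows [4->0,1=3,4->1,4->2,4->3] -> levels [5 6 5 6 2]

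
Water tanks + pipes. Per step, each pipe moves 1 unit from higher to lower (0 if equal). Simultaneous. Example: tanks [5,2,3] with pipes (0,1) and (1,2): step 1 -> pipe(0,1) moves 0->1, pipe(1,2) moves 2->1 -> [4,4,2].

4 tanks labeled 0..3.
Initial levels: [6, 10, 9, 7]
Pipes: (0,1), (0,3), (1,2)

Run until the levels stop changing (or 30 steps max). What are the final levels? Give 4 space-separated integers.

Answer: 7 9 8 8

Derivation:
Step 1: flows [1->0,3->0,1->2] -> levels [8 8 10 6]
Step 2: flows [0=1,0->3,2->1] -> levels [7 9 9 7]
Step 3: flows [1->0,0=3,1=2] -> levels [8 8 9 7]
Step 4: flows [0=1,0->3,2->1] -> levels [7 9 8 8]
Step 5: flows [1->0,3->0,1->2] -> levels [9 7 9 7]
Step 6: flows [0->1,0->3,2->1] -> levels [7 9 8 8]
  -> period-2 cycle: step 6 state = step 4 state; never stabilizes
  -> state at step 30: (30-4) mod 2 = 0, same as step 4 -> [7 9 8 8]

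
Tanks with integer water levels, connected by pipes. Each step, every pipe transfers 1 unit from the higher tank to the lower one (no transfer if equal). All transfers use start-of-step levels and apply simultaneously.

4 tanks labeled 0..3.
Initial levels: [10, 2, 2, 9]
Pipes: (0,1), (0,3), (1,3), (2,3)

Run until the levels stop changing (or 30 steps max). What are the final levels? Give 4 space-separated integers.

Step 1: flows [0->1,0->3,3->1,3->2] -> levels [8 4 3 8]
Step 2: flows [0->1,0=3,3->1,3->2] -> levels [7 6 4 6]
Step 3: flows [0->1,0->3,1=3,3->2] -> levels [5 7 5 6]
Step 4: flows [1->0,3->0,1->3,3->2] -> levels [7 5 6 5]
Step 5: flows [0->1,0->3,1=3,2->3] -> levels [5 6 5 7]
Step 6: flows [1->0,3->0,3->1,3->2] -> levels [7 6 6 4]
Step 7: flows [0->1,0->3,1->3,2->3] -> levels [5 6 5 7]
  -> period-2 cycle: step 7 state = step 5 state; never stabilizes
  -> state at step 30: (30-5) mod 2 = 1, same as step 6 -> [7 6 6 4]

Answer: 7 6 6 4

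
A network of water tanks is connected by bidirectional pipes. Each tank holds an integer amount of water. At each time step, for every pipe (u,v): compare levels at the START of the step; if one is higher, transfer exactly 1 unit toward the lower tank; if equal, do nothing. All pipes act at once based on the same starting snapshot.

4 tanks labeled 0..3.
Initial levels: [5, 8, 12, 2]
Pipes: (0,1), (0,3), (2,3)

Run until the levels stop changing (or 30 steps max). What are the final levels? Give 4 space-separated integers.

Step 1: flows [1->0,0->3,2->3] -> levels [5 7 11 4]
Step 2: flows [1->0,0->3,2->3] -> levels [5 6 10 6]
Step 3: flows [1->0,3->0,2->3] -> levels [7 5 9 6]
Step 4: flows [0->1,0->3,2->3] -> levels [5 6 8 8]
Step 5: flows [1->0,3->0,2=3] -> levels [7 5 8 7]
Step 6: flows [0->1,0=3,2->3] -> levels [6 6 7 8]
Step 7: flows [0=1,3->0,3->2] -> levels [7 6 8 6]
Step 8: flows [0->1,0->3,2->3] -> levels [5 7 7 8]
Step 9: flows [1->0,3->0,3->2] -> levels [7 6 8 6]
  -> period-2 cycle: step 9 state = step 7 state; never stabilizes
  -> state at step 30: (30-7) mod 2 = 1, same as step 8 -> [5 7 7 8]

Answer: 5 7 7 8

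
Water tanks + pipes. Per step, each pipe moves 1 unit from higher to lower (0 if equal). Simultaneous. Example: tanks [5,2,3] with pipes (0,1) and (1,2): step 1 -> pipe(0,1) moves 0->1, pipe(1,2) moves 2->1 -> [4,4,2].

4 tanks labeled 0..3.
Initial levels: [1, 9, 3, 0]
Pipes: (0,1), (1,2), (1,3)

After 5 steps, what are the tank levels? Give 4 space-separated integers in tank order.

Answer: 4 1 4 4

Derivation:
Step 1: flows [1->0,1->2,1->3] -> levels [2 6 4 1]
Step 2: flows [1->0,1->2,1->3] -> levels [3 3 5 2]
Step 3: flows [0=1,2->1,1->3] -> levels [3 3 4 3]
Step 4: flows [0=1,2->1,1=3] -> levels [3 4 3 3]
Step 5: flows [1->0,1->2,1->3] -> levels [4 1 4 4]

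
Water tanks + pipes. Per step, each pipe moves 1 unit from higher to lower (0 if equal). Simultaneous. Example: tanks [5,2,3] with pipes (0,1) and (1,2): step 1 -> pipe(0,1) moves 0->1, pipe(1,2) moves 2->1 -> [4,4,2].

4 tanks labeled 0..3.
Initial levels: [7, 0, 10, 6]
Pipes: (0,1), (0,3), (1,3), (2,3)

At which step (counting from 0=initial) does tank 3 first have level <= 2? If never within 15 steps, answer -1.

Step 1: flows [0->1,0->3,3->1,2->3] -> levels [5 2 9 7]
Step 2: flows [0->1,3->0,3->1,2->3] -> levels [5 4 8 6]
Step 3: flows [0->1,3->0,3->1,2->3] -> levels [5 6 7 5]
Step 4: flows [1->0,0=3,1->3,2->3] -> levels [6 4 6 7]
Step 5: flows [0->1,3->0,3->1,3->2] -> levels [6 6 7 4]
Step 6: flows [0=1,0->3,1->3,2->3] -> levels [5 5 6 7]
Step 7: flows [0=1,3->0,3->1,3->2] -> levels [6 6 7 4]
  -> period-2 cycle (repeats step 5); tank 3 never drops to <=2
Tank 3 never reaches <=2 within 15 steps

Answer: -1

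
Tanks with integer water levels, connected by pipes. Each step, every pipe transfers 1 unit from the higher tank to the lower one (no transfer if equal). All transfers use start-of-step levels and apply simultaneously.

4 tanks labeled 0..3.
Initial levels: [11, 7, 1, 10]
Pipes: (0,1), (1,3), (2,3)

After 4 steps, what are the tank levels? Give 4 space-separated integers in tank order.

Answer: 8 9 5 7

Derivation:
Step 1: flows [0->1,3->1,3->2] -> levels [10 9 2 8]
Step 2: flows [0->1,1->3,3->2] -> levels [9 9 3 8]
Step 3: flows [0=1,1->3,3->2] -> levels [9 8 4 8]
Step 4: flows [0->1,1=3,3->2] -> levels [8 9 5 7]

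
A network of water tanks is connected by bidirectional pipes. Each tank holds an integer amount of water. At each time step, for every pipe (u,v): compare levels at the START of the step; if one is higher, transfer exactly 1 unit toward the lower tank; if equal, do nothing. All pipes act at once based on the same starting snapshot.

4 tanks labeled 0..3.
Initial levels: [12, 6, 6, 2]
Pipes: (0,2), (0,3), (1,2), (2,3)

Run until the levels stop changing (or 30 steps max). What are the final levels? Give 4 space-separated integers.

Step 1: flows [0->2,0->3,1=2,2->3] -> levels [10 6 6 4]
Step 2: flows [0->2,0->3,1=2,2->3] -> levels [8 6 6 6]
Step 3: flows [0->2,0->3,1=2,2=3] -> levels [6 6 7 7]
Step 4: flows [2->0,3->0,2->1,2=3] -> levels [8 7 5 6]
Step 5: flows [0->2,0->3,1->2,3->2] -> levels [6 6 8 6]
Step 6: flows [2->0,0=3,2->1,2->3] -> levels [7 7 5 7]
Step 7: flows [0->2,0=3,1->2,3->2] -> levels [6 6 8 6]
  -> period-2 cycle: step 7 state = step 5 state; never stabilizes
  -> state at step 30: (30-5) mod 2 = 1, same as step 6 -> [7 7 5 7]

Answer: 7 7 5 7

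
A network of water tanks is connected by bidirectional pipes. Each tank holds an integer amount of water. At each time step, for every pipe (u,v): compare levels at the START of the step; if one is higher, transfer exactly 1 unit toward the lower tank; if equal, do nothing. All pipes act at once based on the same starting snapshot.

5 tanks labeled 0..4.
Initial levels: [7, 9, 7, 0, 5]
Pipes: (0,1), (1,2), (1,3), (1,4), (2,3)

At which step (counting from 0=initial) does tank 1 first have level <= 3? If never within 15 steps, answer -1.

Step 1: flows [1->0,1->2,1->3,1->4,2->3] -> levels [8 5 7 2 6]
Step 2: flows [0->1,2->1,1->3,4->1,2->3] -> levels [7 7 5 4 5]
Step 3: flows [0=1,1->2,1->3,1->4,2->3] -> levels [7 4 5 6 6]
Step 4: flows [0->1,2->1,3->1,4->1,3->2] -> levels [6 8 5 4 5]
Step 5: flows [1->0,1->2,1->3,1->4,2->3] -> levels [7 4 5 6 6]
  -> period-2 cycle (repeats step 3); tank 1 never drops to <=3
Tank 1 never reaches <=3 within 15 steps

Answer: -1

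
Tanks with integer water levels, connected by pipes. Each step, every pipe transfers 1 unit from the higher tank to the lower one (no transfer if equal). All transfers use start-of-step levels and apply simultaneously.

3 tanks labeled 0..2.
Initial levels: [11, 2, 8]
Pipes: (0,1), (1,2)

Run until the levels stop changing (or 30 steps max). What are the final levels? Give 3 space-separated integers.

Answer: 7 7 7

Derivation:
Step 1: flows [0->1,2->1] -> levels [10 4 7]
Step 2: flows [0->1,2->1] -> levels [9 6 6]
Step 3: flows [0->1,1=2] -> levels [8 7 6]
Step 4: flows [0->1,1->2] -> levels [7 7 7]
Step 5: flows [0=1,1=2] -> levels [7 7 7]
  -> stable (no change)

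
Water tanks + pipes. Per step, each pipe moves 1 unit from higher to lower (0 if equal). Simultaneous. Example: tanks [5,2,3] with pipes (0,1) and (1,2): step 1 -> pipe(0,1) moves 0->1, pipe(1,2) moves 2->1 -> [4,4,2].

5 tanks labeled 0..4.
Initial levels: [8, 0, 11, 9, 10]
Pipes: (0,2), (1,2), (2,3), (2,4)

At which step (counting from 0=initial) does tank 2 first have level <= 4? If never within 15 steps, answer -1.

Answer: -1

Derivation:
Step 1: flows [2->0,2->1,2->3,2->4] -> levels [9 1 7 10 11]
Step 2: flows [0->2,2->1,3->2,4->2] -> levels [8 2 9 9 10]
Step 3: flows [2->0,2->1,2=3,4->2] -> levels [9 3 8 9 9]
Step 4: flows [0->2,2->1,3->2,4->2] -> levels [8 4 10 8 8]
Step 5: flows [2->0,2->1,2->3,2->4] -> levels [9 5 6 9 9]
Step 6: flows [0->2,2->1,3->2,4->2] -> levels [8 6 8 8 8]
Step 7: flows [0=2,2->1,2=3,2=4] -> levels [8 7 7 8 8]
Step 8: flows [0->2,1=2,3->2,4->2] -> levels [7 7 10 7 7]
Step 9: flows [2->0,2->1,2->3,2->4] -> levels [8 8 6 8 8]
Step 10: flows [0->2,1->2,3->2,4->2] -> levels [7 7 10 7 7]
  -> period-2 cycle (repeats step 8); tank 2 never drops to <=4
Tank 2 never reaches <=4 within 15 steps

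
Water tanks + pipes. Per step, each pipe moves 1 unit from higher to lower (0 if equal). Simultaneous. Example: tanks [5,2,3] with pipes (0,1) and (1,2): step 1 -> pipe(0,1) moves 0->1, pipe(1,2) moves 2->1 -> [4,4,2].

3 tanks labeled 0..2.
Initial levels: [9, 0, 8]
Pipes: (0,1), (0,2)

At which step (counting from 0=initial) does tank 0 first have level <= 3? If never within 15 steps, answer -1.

Step 1: flows [0->1,0->2] -> levels [7 1 9]
Step 2: flows [0->1,2->0] -> levels [7 2 8]
Step 3: flows [0->1,2->0] -> levels [7 3 7]
Step 4: flows [0->1,0=2] -> levels [6 4 7]
Step 5: flows [0->1,2->0] -> levels [6 5 6]
Step 6: flows [0->1,0=2] -> levels [5 6 6]
Step 7: flows [1->0,2->0] -> levels [7 5 5]
Step 8: flows [0->1,0->2] -> levels [5 6 6]
  -> period-2 cycle (repeats step 6); tank 0 never drops to <=3
Tank 0 never reaches <=3 within 15 steps

Answer: -1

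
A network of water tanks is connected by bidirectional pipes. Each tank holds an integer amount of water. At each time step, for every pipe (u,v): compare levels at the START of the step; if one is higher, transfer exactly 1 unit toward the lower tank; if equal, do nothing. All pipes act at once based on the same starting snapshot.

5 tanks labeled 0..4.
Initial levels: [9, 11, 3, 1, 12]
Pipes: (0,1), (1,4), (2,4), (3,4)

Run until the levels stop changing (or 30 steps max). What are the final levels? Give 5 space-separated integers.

Step 1: flows [1->0,4->1,4->2,4->3] -> levels [10 11 4 2 9]
Step 2: flows [1->0,1->4,4->2,4->3] -> levels [11 9 5 3 8]
Step 3: flows [0->1,1->4,4->2,4->3] -> levels [10 9 6 4 7]
Step 4: flows [0->1,1->4,4->2,4->3] -> levels [9 9 7 5 6]
Step 5: flows [0=1,1->4,2->4,4->3] -> levels [9 8 6 6 7]
Step 6: flows [0->1,1->4,4->2,4->3] -> levels [8 8 7 7 6]
Step 7: flows [0=1,1->4,2->4,3->4] -> levels [8 7 6 6 9]
Step 8: flows [0->1,4->1,4->2,4->3] -> levels [7 9 7 7 6]
Step 9: flows [1->0,1->4,2->4,3->4] -> levels [8 7 6 6 9]
  -> period-2 cycle: step 9 state = step 7 state; never stabilizes
  -> state at step 30: (30-7) mod 2 = 1, same as step 8 -> [7 9 7 7 6]

Answer: 7 9 7 7 6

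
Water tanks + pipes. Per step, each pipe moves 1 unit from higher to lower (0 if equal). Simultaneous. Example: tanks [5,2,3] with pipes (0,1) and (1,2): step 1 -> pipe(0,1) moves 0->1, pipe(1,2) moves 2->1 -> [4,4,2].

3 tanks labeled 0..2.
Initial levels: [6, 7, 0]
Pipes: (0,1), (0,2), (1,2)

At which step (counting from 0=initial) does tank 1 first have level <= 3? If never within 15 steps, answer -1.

Answer: 3

Derivation:
Step 1: flows [1->0,0->2,1->2] -> levels [6 5 2]
Step 2: flows [0->1,0->2,1->2] -> levels [4 5 4]
Step 3: flows [1->0,0=2,1->2] -> levels [5 3 5]
Tank 1 first reaches <=3 at step 3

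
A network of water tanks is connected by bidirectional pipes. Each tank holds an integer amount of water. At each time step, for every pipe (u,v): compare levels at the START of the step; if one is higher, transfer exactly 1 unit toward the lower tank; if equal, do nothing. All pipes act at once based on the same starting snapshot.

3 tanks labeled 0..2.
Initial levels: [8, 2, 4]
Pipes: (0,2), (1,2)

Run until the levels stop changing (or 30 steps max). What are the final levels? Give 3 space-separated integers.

Step 1: flows [0->2,2->1] -> levels [7 3 4]
Step 2: flows [0->2,2->1] -> levels [6 4 4]
Step 3: flows [0->2,1=2] -> levels [5 4 5]
Step 4: flows [0=2,2->1] -> levels [5 5 4]
Step 5: flows [0->2,1->2] -> levels [4 4 6]
Step 6: flows [2->0,2->1] -> levels [5 5 4]
  -> period-2 cycle: step 6 state = step 4 state; never stabilizes
  -> state at step 30: (30-4) mod 2 = 0, same as step 4 -> [5 5 4]

Answer: 5 5 4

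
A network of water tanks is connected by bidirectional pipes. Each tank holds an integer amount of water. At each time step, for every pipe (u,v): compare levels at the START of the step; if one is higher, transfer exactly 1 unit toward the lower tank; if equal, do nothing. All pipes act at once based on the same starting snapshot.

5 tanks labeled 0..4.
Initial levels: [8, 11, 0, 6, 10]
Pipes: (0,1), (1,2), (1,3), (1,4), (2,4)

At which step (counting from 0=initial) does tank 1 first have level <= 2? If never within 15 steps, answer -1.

Step 1: flows [1->0,1->2,1->3,1->4,4->2] -> levels [9 7 2 7 10]
Step 2: flows [0->1,1->2,1=3,4->1,4->2] -> levels [8 8 4 7 8]
Step 3: flows [0=1,1->2,1->3,1=4,4->2] -> levels [8 6 6 8 7]
Step 4: flows [0->1,1=2,3->1,4->1,4->2] -> levels [7 9 7 7 5]
Step 5: flows [1->0,1->2,1->3,1->4,2->4] -> levels [8 5 7 8 7]
Step 6: flows [0->1,2->1,3->1,4->1,2=4] -> levels [7 9 6 7 6]
Step 7: flows [1->0,1->2,1->3,1->4,2=4] -> levels [8 5 7 8 7]
  -> period-2 cycle (repeats step 5); tank 1 never drops to <=2
Tank 1 never reaches <=2 within 15 steps

Answer: -1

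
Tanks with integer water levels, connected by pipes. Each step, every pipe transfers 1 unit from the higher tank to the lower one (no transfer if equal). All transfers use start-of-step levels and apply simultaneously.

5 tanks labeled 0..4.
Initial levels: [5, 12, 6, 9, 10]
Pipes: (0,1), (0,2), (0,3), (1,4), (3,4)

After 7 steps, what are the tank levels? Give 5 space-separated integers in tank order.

Answer: 6 10 9 10 7

Derivation:
Step 1: flows [1->0,2->0,3->0,1->4,4->3] -> levels [8 10 5 9 10]
Step 2: flows [1->0,0->2,3->0,1=4,4->3] -> levels [9 9 6 9 9]
Step 3: flows [0=1,0->2,0=3,1=4,3=4] -> levels [8 9 7 9 9]
Step 4: flows [1->0,0->2,3->0,1=4,3=4] -> levels [9 8 8 8 9]
Step 5: flows [0->1,0->2,0->3,4->1,4->3] -> levels [6 10 9 10 7]
Step 6: flows [1->0,2->0,3->0,1->4,3->4] -> levels [9 8 8 8 9]
  -> period-2 cycle: step 6 state = step 4 state
  -> state at step 7: (7-4) mod 2 = 1, same as step 5 -> [6 10 9 10 7]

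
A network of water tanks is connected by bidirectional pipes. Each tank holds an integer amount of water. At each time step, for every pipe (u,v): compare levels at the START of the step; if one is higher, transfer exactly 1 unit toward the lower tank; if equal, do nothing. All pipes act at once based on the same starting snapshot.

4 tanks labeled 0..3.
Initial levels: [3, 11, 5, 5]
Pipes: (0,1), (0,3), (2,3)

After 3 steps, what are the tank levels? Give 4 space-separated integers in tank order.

Step 1: flows [1->0,3->0,2=3] -> levels [5 10 5 4]
Step 2: flows [1->0,0->3,2->3] -> levels [5 9 4 6]
Step 3: flows [1->0,3->0,3->2] -> levels [7 8 5 4]

Answer: 7 8 5 4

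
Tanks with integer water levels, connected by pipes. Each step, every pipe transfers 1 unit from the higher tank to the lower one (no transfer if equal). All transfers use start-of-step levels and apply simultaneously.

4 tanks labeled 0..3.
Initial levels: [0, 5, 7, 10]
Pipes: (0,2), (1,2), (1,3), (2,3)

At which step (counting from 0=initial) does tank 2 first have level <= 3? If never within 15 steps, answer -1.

Answer: -1

Derivation:
Step 1: flows [2->0,2->1,3->1,3->2] -> levels [1 7 6 8]
Step 2: flows [2->0,1->2,3->1,3->2] -> levels [2 7 7 6]
Step 3: flows [2->0,1=2,1->3,2->3] -> levels [3 6 5 8]
Step 4: flows [2->0,1->2,3->1,3->2] -> levels [4 6 6 6]
Step 5: flows [2->0,1=2,1=3,2=3] -> levels [5 6 5 6]
Step 6: flows [0=2,1->2,1=3,3->2] -> levels [5 5 7 5]
Step 7: flows [2->0,2->1,1=3,2->3] -> levels [6 6 4 6]
Step 8: flows [0->2,1->2,1=3,3->2] -> levels [5 5 7 5]
  -> period-2 cycle (repeats step 6); tank 2 never drops to <=3
Tank 2 never reaches <=3 within 15 steps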